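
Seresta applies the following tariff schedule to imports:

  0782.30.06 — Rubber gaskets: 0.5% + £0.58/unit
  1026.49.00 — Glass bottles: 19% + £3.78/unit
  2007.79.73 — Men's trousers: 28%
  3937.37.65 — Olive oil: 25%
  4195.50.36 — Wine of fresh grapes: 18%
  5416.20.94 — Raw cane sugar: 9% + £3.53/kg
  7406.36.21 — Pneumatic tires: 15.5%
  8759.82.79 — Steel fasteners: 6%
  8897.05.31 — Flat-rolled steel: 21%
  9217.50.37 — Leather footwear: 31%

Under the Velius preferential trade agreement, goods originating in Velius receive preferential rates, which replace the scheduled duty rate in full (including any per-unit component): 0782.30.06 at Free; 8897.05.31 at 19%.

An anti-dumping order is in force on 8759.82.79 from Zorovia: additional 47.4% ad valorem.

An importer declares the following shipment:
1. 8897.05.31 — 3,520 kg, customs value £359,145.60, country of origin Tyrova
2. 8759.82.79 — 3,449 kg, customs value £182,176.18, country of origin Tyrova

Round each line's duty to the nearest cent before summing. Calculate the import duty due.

Line 1 (8897.05.31, Tyrova, 3,520 kg, £359,145.60):
Base rate for 8897.05.31 is 21%.
8897.05.31 has an FTA preferential rate, but origin Tyrova is not Velius; base rate stands.
Duty = £359,145.60 × 21% = £75,420.58.
Line 2 (8759.82.79, Tyrova, 3,449 kg, £182,176.18):
Base rate for 8759.82.79 is 6%.
The additional-duty order on 8759.82.79 targets Zorovia, not Tyrova; it does not apply.
Duty = £182,176.18 × 6% = £10,930.57.
Total = £75,420.58 + £10,930.57 = £86,351.15.

£86,351.15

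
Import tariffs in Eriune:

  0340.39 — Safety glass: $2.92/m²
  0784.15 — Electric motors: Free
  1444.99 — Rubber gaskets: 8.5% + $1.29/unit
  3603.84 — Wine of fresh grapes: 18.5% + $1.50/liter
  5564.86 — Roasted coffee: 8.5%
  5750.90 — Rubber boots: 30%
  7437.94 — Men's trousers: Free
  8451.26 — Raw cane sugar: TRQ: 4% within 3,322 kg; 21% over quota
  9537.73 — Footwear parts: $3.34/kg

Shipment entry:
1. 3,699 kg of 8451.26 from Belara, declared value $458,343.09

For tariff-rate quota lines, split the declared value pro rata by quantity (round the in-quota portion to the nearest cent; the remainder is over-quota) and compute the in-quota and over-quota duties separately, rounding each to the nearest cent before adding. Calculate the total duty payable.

$26,275.11

Line 1 (8451.26, Belara, 3,699 kg, $458,343.09):
Code 8451.26 is under a tariff-rate quota (threshold 3,322 kg). In-quota: 3,322 kg at 4%; over-quota: 377 kg at 21%.
Pro-rata value split: in-quota = $458,343.09 × 3,322/3,699 = $411,629.02; over-quota = $458,343.09 − $411,629.02 = $46,714.07.
In-quota duty = $411,629.02 × 4% = $16,465.16. Over-quota duty = $46,714.07 × 21% = $9,809.95.
Line duty = $16,465.16 + $9,809.95 = $26,275.11.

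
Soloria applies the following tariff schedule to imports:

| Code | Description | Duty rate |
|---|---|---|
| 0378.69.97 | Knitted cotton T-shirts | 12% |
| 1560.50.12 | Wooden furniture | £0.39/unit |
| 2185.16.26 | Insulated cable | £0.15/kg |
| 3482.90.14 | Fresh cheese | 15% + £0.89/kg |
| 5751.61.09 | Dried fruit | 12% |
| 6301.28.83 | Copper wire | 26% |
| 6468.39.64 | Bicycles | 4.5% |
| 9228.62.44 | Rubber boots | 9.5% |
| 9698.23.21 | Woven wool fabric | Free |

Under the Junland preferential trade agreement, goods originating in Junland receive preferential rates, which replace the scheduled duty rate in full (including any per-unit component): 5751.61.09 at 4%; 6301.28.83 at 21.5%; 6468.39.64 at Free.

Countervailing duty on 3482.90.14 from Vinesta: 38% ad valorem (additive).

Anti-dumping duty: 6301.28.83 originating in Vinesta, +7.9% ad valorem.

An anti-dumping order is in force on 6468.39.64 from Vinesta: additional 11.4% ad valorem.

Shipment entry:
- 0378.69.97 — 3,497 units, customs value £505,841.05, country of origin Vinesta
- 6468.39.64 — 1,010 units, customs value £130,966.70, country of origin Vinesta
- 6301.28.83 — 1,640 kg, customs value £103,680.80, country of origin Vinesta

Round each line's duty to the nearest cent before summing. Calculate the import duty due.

Line 1 (0378.69.97, Vinesta, 3,497 units, £505,841.05):
Base rate for 0378.69.97 is 12%.
Duty = £505,841.05 × 12% = £60,700.93.
Line 2 (6468.39.64, Vinesta, 1,010 units, £130,966.70):
Base rate for 6468.39.64 is 4.5%.
6468.39.64 has an FTA preferential rate, but origin Vinesta is not Junland; base rate stands.
Additional duty on 6468.39.64 from Vinesta: +11.4%. Applied ad valorem rate: 4.5% + 11.4% = 15.9%.
Duty = £130,966.70 × 15.9% = £20,823.71.
Line 3 (6301.28.83, Vinesta, 1,640 kg, £103,680.80):
Base rate for 6301.28.83 is 26%.
6301.28.83 has an FTA preferential rate, but origin Vinesta is not Junland; base rate stands.
Additional duty on 6301.28.83 from Vinesta: +7.9%. Applied ad valorem rate: 26% + 7.9% = 33.9%.
Duty = £103,680.80 × 33.9% = £35,147.79.
Total = £60,700.93 + £20,823.71 + £35,147.79 = £116,672.43.

£116,672.43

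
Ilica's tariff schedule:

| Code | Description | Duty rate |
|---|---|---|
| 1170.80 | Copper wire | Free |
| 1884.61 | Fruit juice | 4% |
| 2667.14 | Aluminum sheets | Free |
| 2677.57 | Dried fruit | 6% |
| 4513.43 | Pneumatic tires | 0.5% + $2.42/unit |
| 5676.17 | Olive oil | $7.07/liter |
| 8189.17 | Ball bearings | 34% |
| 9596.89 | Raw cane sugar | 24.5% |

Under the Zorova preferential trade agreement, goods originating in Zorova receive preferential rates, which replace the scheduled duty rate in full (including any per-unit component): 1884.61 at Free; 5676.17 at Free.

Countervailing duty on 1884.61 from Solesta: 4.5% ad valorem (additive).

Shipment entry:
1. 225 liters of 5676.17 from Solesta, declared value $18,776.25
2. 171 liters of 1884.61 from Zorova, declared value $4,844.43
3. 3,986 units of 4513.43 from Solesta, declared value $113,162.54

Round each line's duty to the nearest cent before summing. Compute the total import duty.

Line 1 (5676.17, Solesta, 225 liters, $18,776.25):
Base rate for 5676.17 is $7.07/liter.
5676.17 has an FTA preferential rate, but origin Solesta is not Zorova; base rate stands.
Duty = 225 × $7.07 = $1,590.75.
Line 2 (1884.61, Zorova, 171 liters, $4,844.43):
Base rate for 1884.61 is 4%.
Origin Zorova qualifies under the Ilica–Zorova agreement and 1884.61 is covered: preferential rate Free applies instead.
The additional-duty order on 1884.61 targets Solesta, not Zorova; it does not apply.
Duty = $4,844.43 × 0% = $0.00.
Line 3 (4513.43, Solesta, 3,986 units, $113,162.54):
Base rate for 4513.43 is 0.5% + $2.42/unit.
Duty = $113,162.54 × 0.5% + 3,986 × $2.42 = $10,211.93.
Total = $1,590.75 + $0.00 + $10,211.93 = $11,802.68.

$11,802.68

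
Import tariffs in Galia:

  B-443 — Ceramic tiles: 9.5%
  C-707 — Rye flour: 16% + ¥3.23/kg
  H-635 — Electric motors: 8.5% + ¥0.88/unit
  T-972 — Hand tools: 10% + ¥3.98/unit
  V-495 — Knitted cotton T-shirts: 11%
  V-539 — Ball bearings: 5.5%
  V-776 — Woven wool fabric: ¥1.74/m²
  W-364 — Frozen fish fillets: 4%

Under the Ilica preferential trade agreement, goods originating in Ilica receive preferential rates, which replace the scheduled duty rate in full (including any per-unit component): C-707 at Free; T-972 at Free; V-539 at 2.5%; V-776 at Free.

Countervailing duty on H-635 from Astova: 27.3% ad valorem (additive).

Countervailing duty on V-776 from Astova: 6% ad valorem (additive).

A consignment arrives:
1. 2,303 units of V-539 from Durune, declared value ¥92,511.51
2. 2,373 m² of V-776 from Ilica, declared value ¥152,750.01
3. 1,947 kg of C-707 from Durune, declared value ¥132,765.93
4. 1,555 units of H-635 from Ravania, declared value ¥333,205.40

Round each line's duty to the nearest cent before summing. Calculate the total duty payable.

Line 1 (V-539, Durune, 2,303 units, ¥92,511.51):
Base rate for V-539 is 5.5%.
V-539 has an FTA preferential rate, but origin Durune is not Ilica; base rate stands.
Duty = ¥92,511.51 × 5.5% = ¥5,088.13.
Line 2 (V-776, Ilica, 2,373 m², ¥152,750.01):
Base rate for V-776 is ¥1.74/m².
Origin Ilica qualifies under the Galia–Ilica agreement and V-776 is covered: preferential rate Free applies instead.
The additional-duty order on V-776 targets Astova, not Ilica; it does not apply.
Duty = ¥152,750.01 × 0% = ¥0.00.
Line 3 (C-707, Durune, 1,947 kg, ¥132,765.93):
Base rate for C-707 is 16% + ¥3.23/kg.
C-707 has an FTA preferential rate, but origin Durune is not Ilica; base rate stands.
Duty = ¥132,765.93 × 16% + 1,947 × ¥3.23 = ¥27,531.36.
Line 4 (H-635, Ravania, 1,555 units, ¥333,205.40):
Base rate for H-635 is 8.5% + ¥0.88/unit.
The additional-duty order on H-635 targets Astova, not Ravania; it does not apply.
Duty = ¥333,205.40 × 8.5% + 1,555 × ¥0.88 = ¥29,690.86.
Total = ¥5,088.13 + ¥0.00 + ¥27,531.36 + ¥29,690.86 = ¥62,310.35.

¥62,310.35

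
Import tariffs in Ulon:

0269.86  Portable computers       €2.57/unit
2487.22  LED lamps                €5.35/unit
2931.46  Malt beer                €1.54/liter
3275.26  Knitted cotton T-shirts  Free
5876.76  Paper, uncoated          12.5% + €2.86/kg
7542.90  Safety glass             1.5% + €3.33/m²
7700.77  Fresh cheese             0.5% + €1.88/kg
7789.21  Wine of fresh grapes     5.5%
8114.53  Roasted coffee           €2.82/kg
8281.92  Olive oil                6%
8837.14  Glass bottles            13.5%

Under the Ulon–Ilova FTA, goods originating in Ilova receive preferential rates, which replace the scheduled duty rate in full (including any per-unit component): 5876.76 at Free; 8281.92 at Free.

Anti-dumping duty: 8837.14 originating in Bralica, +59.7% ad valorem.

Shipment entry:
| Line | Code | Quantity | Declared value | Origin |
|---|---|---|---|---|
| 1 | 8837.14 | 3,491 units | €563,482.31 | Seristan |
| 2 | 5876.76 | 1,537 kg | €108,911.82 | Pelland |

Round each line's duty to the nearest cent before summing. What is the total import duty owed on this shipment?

€94,079.91

Line 1 (8837.14, Seristan, 3,491 units, €563,482.31):
Base rate for 8837.14 is 13.5%.
The additional-duty order on 8837.14 targets Bralica, not Seristan; it does not apply.
Duty = €563,482.31 × 13.5% = €76,070.11.
Line 2 (5876.76, Pelland, 1,537 kg, €108,911.82):
Base rate for 5876.76 is 12.5% + €2.86/kg.
5876.76 has an FTA preferential rate, but origin Pelland is not Ilova; base rate stands.
Duty = €108,911.82 × 12.5% + 1,537 × €2.86 = €18,009.80.
Total = €76,070.11 + €18,009.80 = €94,079.91.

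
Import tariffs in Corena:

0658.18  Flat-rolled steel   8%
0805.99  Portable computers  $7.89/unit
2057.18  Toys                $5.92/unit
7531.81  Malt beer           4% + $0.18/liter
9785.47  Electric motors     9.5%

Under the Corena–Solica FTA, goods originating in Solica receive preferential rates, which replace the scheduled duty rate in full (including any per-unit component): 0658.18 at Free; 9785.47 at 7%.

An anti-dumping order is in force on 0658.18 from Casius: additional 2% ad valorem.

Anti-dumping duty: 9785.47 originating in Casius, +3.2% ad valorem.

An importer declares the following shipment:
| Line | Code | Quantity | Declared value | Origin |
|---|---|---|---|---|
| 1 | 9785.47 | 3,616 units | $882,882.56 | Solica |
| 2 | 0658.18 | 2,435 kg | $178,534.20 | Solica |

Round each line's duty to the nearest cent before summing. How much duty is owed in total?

$61,801.78

Line 1 (9785.47, Solica, 3,616 units, $882,882.56):
Base rate for 9785.47 is 9.5%.
Origin Solica qualifies under the Corena–Solica agreement and 9785.47 is covered: preferential rate 7% applies instead.
The additional-duty order on 9785.47 targets Casius, not Solica; it does not apply.
Duty = $882,882.56 × 7% = $61,801.78.
Line 2 (0658.18, Solica, 2,435 kg, $178,534.20):
Base rate for 0658.18 is 8%.
Origin Solica qualifies under the Corena–Solica agreement and 0658.18 is covered: preferential rate Free applies instead.
The additional-duty order on 0658.18 targets Casius, not Solica; it does not apply.
Duty = $178,534.20 × 0% = $0.00.
Total = $61,801.78 + $0.00 = $61,801.78.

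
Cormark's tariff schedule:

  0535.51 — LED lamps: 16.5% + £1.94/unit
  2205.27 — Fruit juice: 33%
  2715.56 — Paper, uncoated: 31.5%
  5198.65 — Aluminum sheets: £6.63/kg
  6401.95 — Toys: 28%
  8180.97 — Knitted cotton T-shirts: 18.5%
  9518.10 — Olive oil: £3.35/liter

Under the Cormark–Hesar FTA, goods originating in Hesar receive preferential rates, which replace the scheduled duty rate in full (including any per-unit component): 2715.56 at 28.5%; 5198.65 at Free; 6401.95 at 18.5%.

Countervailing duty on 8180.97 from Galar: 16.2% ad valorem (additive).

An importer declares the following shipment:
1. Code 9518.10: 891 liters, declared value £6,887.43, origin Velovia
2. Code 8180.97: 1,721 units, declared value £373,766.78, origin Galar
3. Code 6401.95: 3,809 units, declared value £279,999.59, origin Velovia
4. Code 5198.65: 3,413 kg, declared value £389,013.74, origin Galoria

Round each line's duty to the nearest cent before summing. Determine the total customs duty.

£233,710.00

Line 1 (9518.10, Velovia, 891 liters, £6,887.43):
Base rate for 9518.10 is £3.35/liter.
Duty = 891 × £3.35 = £2,984.85.
Line 2 (8180.97, Galar, 1,721 units, £373,766.78):
Base rate for 8180.97 is 18.5%.
Additional duty on 8180.97 from Galar: +16.2%. Applied ad valorem rate: 18.5% + 16.2% = 34.7%.
Duty = £373,766.78 × 34.7% = £129,697.07.
Line 3 (6401.95, Velovia, 3,809 units, £279,999.59):
Base rate for 6401.95 is 28%.
6401.95 has an FTA preferential rate, but origin Velovia is not Hesar; base rate stands.
Duty = £279,999.59 × 28% = £78,399.89.
Line 4 (5198.65, Galoria, 3,413 kg, £389,013.74):
Base rate for 5198.65 is £6.63/kg.
5198.65 has an FTA preferential rate, but origin Galoria is not Hesar; base rate stands.
Duty = 3,413 × £6.63 = £22,628.19.
Total = £2,984.85 + £129,697.07 + £78,399.89 + £22,628.19 = £233,710.00.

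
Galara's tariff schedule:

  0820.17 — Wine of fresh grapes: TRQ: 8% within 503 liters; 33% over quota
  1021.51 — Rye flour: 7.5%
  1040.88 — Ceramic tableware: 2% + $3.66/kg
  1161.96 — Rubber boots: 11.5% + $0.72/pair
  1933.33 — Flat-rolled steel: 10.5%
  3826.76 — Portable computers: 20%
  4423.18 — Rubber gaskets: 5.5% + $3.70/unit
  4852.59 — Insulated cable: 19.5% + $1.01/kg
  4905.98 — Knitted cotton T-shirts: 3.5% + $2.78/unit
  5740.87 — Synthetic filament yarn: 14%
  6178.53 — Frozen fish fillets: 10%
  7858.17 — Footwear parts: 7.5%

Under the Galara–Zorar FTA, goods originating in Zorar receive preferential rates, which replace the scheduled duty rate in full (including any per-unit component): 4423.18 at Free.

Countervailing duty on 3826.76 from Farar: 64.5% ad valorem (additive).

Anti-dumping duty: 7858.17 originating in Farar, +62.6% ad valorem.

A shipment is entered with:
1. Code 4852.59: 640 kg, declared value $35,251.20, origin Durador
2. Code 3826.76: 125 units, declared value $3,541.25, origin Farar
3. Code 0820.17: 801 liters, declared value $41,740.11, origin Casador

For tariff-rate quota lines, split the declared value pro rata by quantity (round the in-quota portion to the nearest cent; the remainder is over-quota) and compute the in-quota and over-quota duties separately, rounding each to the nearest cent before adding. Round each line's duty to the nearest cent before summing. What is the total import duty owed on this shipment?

$17,734.15

Line 1 (4852.59, Durador, 640 kg, $35,251.20):
Base rate for 4852.59 is 19.5% + $1.01/kg.
Duty = $35,251.20 × 19.5% + 640 × $1.01 = $7,520.38.
Line 2 (3826.76, Farar, 125 units, $3,541.25):
Base rate for 3826.76 is 20%.
Additional duty on 3826.76 from Farar: +64.5%. Applied ad valorem rate: 20% + 64.5% = 84.5%.
Duty = $3,541.25 × 84.5% = $2,992.36.
Line 3 (0820.17, Casador, 801 liters, $41,740.11):
Code 0820.17 is under a tariff-rate quota (threshold 503 liters). In-quota: 503 liters at 8%; over-quota: 298 liters at 33%.
Pro-rata value split: in-quota = $41,740.11 × 503/801 = $26,211.33; over-quota = $41,740.11 − $26,211.33 = $15,528.78.
In-quota duty = $26,211.33 × 8% = $2,096.91. Over-quota duty = $15,528.78 × 33% = $5,124.50.
Line duty = $2,096.91 + $5,124.50 = $7,221.41.
Total = $7,520.38 + $2,992.36 + $7,221.41 = $17,734.15.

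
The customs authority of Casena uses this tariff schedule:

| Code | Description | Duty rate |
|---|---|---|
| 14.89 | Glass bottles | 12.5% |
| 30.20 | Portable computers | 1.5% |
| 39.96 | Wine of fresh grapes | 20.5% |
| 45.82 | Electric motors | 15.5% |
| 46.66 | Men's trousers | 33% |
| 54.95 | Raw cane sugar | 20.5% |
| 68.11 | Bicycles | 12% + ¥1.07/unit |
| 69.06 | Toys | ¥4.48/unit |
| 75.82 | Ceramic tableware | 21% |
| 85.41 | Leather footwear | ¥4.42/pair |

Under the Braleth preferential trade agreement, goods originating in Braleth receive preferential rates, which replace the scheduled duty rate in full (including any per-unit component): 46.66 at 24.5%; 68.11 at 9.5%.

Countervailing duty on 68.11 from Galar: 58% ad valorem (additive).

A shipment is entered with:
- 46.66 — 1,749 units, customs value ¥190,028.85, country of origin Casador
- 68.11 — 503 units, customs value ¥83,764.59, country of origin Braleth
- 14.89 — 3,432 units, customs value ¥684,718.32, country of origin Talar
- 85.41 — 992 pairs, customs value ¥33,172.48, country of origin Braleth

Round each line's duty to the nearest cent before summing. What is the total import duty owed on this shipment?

¥160,641.59

Line 1 (46.66, Casador, 1,749 units, ¥190,028.85):
Base rate for 46.66 is 33%.
46.66 has an FTA preferential rate, but origin Casador is not Braleth; base rate stands.
Duty = ¥190,028.85 × 33% = ¥62,709.52.
Line 2 (68.11, Braleth, 503 units, ¥83,764.59):
Base rate for 68.11 is 12% + ¥1.07/unit.
Origin Braleth qualifies under the Casena–Braleth agreement and 68.11 is covered: preferential rate 9.5% applies instead.
The additional-duty order on 68.11 targets Galar, not Braleth; it does not apply.
Duty = ¥83,764.59 × 9.5% = ¥7,957.64.
Line 3 (14.89, Talar, 3,432 units, ¥684,718.32):
Base rate for 14.89 is 12.5%.
Duty = ¥684,718.32 × 12.5% = ¥85,589.79.
Line 4 (85.41, Braleth, 992 pairs, ¥33,172.48):
Base rate for 85.41 is ¥4.42/pair.
Origin Braleth is the FTA partner but 85.41 is not on the preference list; base rate stands.
Duty = 992 × ¥4.42 = ¥4,384.64.
Total = ¥62,709.52 + ¥7,957.64 + ¥85,589.79 + ¥4,384.64 = ¥160,641.59.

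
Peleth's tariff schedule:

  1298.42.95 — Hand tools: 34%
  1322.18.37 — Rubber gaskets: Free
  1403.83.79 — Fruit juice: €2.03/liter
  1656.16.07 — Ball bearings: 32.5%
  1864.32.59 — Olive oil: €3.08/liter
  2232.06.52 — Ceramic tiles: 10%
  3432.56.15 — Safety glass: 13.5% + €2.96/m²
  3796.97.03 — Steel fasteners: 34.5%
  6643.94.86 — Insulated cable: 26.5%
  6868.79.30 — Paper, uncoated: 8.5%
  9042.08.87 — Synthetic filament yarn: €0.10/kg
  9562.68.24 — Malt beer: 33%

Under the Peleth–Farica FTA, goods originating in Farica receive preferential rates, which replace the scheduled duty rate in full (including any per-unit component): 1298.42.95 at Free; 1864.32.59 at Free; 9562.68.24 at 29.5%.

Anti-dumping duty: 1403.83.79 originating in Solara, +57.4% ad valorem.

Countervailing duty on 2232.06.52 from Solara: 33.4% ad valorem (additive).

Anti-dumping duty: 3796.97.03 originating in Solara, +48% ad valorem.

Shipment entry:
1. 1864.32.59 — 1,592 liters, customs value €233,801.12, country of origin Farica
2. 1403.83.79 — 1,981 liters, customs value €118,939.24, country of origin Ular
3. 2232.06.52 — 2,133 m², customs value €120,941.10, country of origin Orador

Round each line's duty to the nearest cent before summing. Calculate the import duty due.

€16,115.54

Line 1 (1864.32.59, Farica, 1,592 liters, €233,801.12):
Base rate for 1864.32.59 is €3.08/liter.
Origin Farica qualifies under the Peleth–Farica agreement and 1864.32.59 is covered: preferential rate Free applies instead.
Duty = €233,801.12 × 0% = €0.00.
Line 2 (1403.83.79, Ular, 1,981 liters, €118,939.24):
Base rate for 1403.83.79 is €2.03/liter.
The additional-duty order on 1403.83.79 targets Solara, not Ular; it does not apply.
Duty = 1,981 × €2.03 = €4,021.43.
Line 3 (2232.06.52, Orador, 2,133 m², €120,941.10):
Base rate for 2232.06.52 is 10%.
The additional-duty order on 2232.06.52 targets Solara, not Orador; it does not apply.
Duty = €120,941.10 × 10% = €12,094.11.
Total = €0.00 + €4,021.43 + €12,094.11 = €16,115.54.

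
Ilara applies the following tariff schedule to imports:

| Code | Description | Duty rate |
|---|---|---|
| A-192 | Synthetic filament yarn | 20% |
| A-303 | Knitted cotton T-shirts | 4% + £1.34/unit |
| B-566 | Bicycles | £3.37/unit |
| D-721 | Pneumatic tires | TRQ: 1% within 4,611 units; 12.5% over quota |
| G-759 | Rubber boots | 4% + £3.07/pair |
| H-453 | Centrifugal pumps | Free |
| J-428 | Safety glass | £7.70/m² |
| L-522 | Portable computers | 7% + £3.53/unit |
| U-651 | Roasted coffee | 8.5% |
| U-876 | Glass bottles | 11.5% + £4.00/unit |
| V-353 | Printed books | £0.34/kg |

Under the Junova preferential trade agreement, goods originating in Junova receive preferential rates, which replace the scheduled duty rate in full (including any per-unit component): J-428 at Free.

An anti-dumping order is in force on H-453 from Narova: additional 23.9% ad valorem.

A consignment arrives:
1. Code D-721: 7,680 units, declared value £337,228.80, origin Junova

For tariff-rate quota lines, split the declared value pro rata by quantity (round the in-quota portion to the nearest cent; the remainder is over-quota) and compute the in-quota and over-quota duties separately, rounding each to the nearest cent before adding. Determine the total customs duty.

Line 1 (D-721, Junova, 7,680 units, £337,228.80):
Code D-721 is under a tariff-rate quota (threshold 4,611 units). In-quota: 4,611 units at 1%; over-quota: 3,069 units at 12.5%.
Pro-rata value split: in-quota = £337,228.80 × 4,611/7,680 = £202,469.01; over-quota = £337,228.80 − £202,469.01 = £134,759.79.
In-quota duty = £202,469.01 × 1% = £2,024.69. Over-quota duty = £134,759.79 × 12.5% = £16,844.97.
Line duty = £2,024.69 + £16,844.97 = £18,869.66.

£18,869.66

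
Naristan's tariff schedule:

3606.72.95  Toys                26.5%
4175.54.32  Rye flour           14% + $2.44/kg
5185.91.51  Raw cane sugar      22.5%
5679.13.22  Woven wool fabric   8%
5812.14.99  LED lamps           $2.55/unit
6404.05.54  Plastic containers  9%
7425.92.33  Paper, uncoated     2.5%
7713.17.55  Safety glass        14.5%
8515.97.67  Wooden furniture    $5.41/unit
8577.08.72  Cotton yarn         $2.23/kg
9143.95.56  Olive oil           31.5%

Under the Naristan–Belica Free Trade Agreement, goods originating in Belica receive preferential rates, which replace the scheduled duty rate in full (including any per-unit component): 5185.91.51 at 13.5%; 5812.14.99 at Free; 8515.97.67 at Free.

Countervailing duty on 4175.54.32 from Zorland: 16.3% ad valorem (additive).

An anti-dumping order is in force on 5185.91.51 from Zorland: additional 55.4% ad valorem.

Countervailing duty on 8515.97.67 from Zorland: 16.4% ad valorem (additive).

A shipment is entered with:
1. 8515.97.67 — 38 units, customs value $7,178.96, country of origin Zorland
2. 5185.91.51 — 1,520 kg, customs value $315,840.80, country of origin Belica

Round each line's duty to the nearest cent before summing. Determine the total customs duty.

$44,021.44

Line 1 (8515.97.67, Zorland, 38 units, $7,178.96):
Base rate for 8515.97.67 is $5.41/unit.
8515.97.67 has an FTA preferential rate, but origin Zorland is not Belica; base rate stands.
Additional duty on 8515.97.67 from Zorland: +16.4% ad valorem. Applied ad valorem rate = 16.4%.
Duty = $7,178.96 × 16.4% + 38 × $5.41 = $1,382.93.
Line 2 (5185.91.51, Belica, 1,520 kg, $315,840.80):
Base rate for 5185.91.51 is 22.5%.
Origin Belica qualifies under the Naristan–Belica agreement and 5185.91.51 is covered: preferential rate 13.5% applies instead.
The additional-duty order on 5185.91.51 targets Zorland, not Belica; it does not apply.
Duty = $315,840.80 × 13.5% = $42,638.51.
Total = $1,382.93 + $42,638.51 = $44,021.44.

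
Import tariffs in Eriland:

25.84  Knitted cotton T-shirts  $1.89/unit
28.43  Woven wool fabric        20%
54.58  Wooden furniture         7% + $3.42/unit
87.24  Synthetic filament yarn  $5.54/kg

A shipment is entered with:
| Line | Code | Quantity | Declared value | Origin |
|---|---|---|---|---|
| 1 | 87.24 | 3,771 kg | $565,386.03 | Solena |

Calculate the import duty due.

$20,891.34

Line 1 (87.24, Solena, 3,771 kg, $565,386.03):
Base rate for 87.24 is $5.54/kg.
Duty = 3,771 × $5.54 = $20,891.34.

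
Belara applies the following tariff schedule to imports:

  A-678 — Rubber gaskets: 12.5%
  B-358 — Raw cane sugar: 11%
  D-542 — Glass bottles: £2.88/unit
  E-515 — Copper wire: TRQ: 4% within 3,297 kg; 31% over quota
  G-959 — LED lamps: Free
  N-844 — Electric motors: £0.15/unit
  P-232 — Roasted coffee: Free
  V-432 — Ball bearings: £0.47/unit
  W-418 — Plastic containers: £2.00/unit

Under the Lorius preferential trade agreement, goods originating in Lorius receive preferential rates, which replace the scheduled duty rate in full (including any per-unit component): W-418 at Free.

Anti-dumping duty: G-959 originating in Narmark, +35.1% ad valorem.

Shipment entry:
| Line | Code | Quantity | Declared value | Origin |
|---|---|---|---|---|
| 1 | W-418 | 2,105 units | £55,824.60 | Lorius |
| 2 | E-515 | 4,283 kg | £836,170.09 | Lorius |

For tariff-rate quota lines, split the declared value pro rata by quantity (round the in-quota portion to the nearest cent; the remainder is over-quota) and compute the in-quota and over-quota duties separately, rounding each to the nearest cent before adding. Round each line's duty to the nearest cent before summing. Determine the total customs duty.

£85,420.93

Line 1 (W-418, Lorius, 2,105 units, £55,824.60):
Base rate for W-418 is £2.00/unit.
Origin Lorius qualifies under the Belara–Lorius agreement and W-418 is covered: preferential rate Free applies instead.
Duty = £55,824.60 × 0% = £0.00.
Line 2 (E-515, Lorius, 4,283 kg, £836,170.09):
Code E-515 is under a tariff-rate quota (threshold 3,297 kg). In-quota: 3,297 kg at 4%; over-quota: 986 kg at 31%.
Pro-rata value split: in-quota = £836,170.09 × 3,297/4,283 = £643,673.31; over-quota = £836,170.09 − £643,673.31 = £192,496.78.
In-quota duty = £643,673.31 × 4% = £25,746.93. Over-quota duty = £192,496.78 × 31% = £59,674.00.
Line duty = £25,746.93 + £59,674.00 = £85,420.93.
Total = £0.00 + £85,420.93 = £85,420.93.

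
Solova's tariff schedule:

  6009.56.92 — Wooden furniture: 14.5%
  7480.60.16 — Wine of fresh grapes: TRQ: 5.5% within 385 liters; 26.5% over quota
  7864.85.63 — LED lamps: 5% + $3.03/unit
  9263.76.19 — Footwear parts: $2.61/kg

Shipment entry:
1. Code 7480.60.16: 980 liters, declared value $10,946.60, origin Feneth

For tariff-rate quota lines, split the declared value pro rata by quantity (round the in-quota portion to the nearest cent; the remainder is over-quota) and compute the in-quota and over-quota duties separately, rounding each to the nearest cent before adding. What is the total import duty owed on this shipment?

Line 1 (7480.60.16, Feneth, 980 liters, $10,946.60):
Code 7480.60.16 is under a tariff-rate quota (threshold 385 liters). In-quota: 385 liters at 5.5%; over-quota: 595 liters at 26.5%.
Pro-rata value split: in-quota = $10,946.60 × 385/980 = $4,300.45; over-quota = $10,946.60 − $4,300.45 = $6,646.15.
In-quota duty = $4,300.45 × 5.5% = $236.52. Over-quota duty = $6,646.15 × 26.5% = $1,761.23.
Line duty = $236.52 + $1,761.23 = $1,997.75.

$1,997.75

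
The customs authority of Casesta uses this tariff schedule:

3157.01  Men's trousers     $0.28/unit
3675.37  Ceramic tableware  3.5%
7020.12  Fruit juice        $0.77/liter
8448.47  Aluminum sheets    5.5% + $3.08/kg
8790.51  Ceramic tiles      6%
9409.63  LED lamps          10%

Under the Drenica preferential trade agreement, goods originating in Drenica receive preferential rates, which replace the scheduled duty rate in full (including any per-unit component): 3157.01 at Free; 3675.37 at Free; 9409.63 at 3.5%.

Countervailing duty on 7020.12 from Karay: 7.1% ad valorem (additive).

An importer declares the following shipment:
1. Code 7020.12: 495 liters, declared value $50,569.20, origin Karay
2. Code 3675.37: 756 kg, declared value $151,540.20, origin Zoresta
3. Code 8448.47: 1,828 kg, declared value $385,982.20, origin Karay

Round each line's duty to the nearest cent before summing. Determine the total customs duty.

$36,134.73

Line 1 (7020.12, Karay, 495 liters, $50,569.20):
Base rate for 7020.12 is $0.77/liter.
Additional duty on 7020.12 from Karay: +7.1% ad valorem. Applied ad valorem rate = 7.1%.
Duty = $50,569.20 × 7.1% + 495 × $0.77 = $3,971.56.
Line 2 (3675.37, Zoresta, 756 kg, $151,540.20):
Base rate for 3675.37 is 3.5%.
3675.37 has an FTA preferential rate, but origin Zoresta is not Drenica; base rate stands.
Duty = $151,540.20 × 3.5% = $5,303.91.
Line 3 (8448.47, Karay, 1,828 kg, $385,982.20):
Base rate for 8448.47 is 5.5% + $3.08/kg.
Duty = $385,982.20 × 5.5% + 1,828 × $3.08 = $26,859.26.
Total = $3,971.56 + $5,303.91 + $26,859.26 = $36,134.73.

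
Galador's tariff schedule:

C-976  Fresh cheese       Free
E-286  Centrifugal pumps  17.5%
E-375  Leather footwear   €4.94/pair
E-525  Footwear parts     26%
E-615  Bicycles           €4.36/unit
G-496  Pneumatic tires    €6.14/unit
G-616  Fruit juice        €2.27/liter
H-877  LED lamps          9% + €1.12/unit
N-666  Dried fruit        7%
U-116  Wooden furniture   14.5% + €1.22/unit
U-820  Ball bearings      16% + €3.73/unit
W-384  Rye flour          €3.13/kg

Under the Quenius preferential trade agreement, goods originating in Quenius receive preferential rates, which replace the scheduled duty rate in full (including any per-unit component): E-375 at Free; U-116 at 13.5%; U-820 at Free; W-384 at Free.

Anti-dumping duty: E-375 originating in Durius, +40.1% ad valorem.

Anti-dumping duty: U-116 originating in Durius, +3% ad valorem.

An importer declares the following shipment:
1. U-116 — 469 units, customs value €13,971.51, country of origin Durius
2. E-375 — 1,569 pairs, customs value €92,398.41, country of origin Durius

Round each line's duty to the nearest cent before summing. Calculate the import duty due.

Line 1 (U-116, Durius, 469 units, €13,971.51):
Base rate for U-116 is 14.5% + €1.22/unit.
U-116 has an FTA preferential rate, but origin Durius is not Quenius; base rate stands.
Additional duty on U-116 from Durius: +3%. Applied ad valorem rate: 14.5% + 3% = 17.5%.
Duty = €13,971.51 × 17.5% + 469 × €1.22 = €3,017.19.
Line 2 (E-375, Durius, 1,569 pairs, €92,398.41):
Base rate for E-375 is €4.94/pair.
E-375 has an FTA preferential rate, but origin Durius is not Quenius; base rate stands.
Additional duty on E-375 from Durius: +40.1% ad valorem. Applied ad valorem rate = 40.1%.
Duty = €92,398.41 × 40.1% + 1,569 × €4.94 = €44,802.62.
Total = €3,017.19 + €44,802.62 = €47,819.81.

€47,819.81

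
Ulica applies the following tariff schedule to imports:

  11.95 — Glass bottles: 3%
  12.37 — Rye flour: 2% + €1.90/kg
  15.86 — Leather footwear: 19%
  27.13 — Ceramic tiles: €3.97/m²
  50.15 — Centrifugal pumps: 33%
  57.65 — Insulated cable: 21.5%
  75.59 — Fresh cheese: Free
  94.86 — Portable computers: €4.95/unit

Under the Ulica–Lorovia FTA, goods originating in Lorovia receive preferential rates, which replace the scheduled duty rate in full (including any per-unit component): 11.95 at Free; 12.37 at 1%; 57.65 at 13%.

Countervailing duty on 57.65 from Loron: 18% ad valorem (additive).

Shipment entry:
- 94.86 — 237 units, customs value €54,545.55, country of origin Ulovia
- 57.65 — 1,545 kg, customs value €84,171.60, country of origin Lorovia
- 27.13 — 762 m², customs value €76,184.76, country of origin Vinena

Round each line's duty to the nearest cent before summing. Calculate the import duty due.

Line 1 (94.86, Ulovia, 237 units, €54,545.55):
Base rate for 94.86 is €4.95/unit.
Duty = 237 × €4.95 = €1,173.15.
Line 2 (57.65, Lorovia, 1,545 kg, €84,171.60):
Base rate for 57.65 is 21.5%.
Origin Lorovia qualifies under the Ulica–Lorovia agreement and 57.65 is covered: preferential rate 13% applies instead.
The additional-duty order on 57.65 targets Loron, not Lorovia; it does not apply.
Duty = €84,171.60 × 13% = €10,942.31.
Line 3 (27.13, Vinena, 762 m², €76,184.76):
Base rate for 27.13 is €3.97/m².
Duty = 762 × €3.97 = €3,025.14.
Total = €1,173.15 + €10,942.31 + €3,025.14 = €15,140.60.

€15,140.60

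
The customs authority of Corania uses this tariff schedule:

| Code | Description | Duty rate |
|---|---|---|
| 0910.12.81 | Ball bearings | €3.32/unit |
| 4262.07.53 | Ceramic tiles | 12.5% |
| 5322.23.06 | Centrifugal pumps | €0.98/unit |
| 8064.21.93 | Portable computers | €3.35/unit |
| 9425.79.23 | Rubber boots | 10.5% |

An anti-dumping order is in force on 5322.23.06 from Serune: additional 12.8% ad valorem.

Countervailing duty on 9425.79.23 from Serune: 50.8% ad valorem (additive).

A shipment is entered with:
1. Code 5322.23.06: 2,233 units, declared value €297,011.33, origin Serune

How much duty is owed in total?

€40,205.79

Line 1 (5322.23.06, Serune, 2,233 units, €297,011.33):
Base rate for 5322.23.06 is €0.98/unit.
Additional duty on 5322.23.06 from Serune: +12.8% ad valorem. Applied ad valorem rate = 12.8%.
Duty = €297,011.33 × 12.8% + 2,233 × €0.98 = €40,205.79.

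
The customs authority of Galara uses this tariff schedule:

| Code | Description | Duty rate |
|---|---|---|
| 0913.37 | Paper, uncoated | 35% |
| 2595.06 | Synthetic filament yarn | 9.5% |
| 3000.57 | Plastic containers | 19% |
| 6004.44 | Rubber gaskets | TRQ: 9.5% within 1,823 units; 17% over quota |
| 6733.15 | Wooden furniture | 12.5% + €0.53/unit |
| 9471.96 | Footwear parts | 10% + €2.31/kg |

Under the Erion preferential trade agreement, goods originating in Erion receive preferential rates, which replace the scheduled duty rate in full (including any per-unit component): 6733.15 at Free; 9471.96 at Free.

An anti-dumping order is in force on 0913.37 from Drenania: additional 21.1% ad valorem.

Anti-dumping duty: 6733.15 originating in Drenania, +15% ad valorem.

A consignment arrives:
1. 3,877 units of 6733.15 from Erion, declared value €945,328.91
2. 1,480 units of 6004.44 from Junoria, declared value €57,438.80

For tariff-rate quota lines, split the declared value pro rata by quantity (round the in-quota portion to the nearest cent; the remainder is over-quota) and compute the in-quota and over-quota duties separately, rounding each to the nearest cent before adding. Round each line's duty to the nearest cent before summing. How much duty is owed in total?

Line 1 (6733.15, Erion, 3,877 units, €945,328.91):
Base rate for 6733.15 is 12.5% + €0.53/unit.
Origin Erion qualifies under the Galara–Erion agreement and 6733.15 is covered: preferential rate Free applies instead.
The additional-duty order on 6733.15 targets Drenania, not Erion; it does not apply.
Duty = €945,328.91 × 0% = €0.00.
Line 2 (6004.44, Junoria, 1,480 units, €57,438.80):
Code 6004.44 is under a tariff-rate quota (threshold 1,823 units). Quantity 1,480 units is within the quota, so the in-quota rate 9.5% applies to the full value.
Duty = €57,438.80 × 9.5% = €5,456.69.
Total = €0.00 + €5,456.69 = €5,456.69.

€5,456.69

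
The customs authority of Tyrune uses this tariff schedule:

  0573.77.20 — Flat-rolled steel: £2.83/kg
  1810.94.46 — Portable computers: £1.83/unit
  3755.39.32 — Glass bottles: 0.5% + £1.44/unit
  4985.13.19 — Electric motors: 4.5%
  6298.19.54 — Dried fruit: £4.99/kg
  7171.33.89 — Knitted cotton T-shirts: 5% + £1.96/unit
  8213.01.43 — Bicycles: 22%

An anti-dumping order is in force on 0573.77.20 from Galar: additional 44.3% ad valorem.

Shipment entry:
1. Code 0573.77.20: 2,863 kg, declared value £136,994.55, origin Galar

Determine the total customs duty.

Line 1 (0573.77.20, Galar, 2,863 kg, £136,994.55):
Base rate for 0573.77.20 is £2.83/kg.
Additional duty on 0573.77.20 from Galar: +44.3% ad valorem. Applied ad valorem rate = 44.3%.
Duty = £136,994.55 × 44.3% + 2,863 × £2.83 = £68,790.88.

£68,790.88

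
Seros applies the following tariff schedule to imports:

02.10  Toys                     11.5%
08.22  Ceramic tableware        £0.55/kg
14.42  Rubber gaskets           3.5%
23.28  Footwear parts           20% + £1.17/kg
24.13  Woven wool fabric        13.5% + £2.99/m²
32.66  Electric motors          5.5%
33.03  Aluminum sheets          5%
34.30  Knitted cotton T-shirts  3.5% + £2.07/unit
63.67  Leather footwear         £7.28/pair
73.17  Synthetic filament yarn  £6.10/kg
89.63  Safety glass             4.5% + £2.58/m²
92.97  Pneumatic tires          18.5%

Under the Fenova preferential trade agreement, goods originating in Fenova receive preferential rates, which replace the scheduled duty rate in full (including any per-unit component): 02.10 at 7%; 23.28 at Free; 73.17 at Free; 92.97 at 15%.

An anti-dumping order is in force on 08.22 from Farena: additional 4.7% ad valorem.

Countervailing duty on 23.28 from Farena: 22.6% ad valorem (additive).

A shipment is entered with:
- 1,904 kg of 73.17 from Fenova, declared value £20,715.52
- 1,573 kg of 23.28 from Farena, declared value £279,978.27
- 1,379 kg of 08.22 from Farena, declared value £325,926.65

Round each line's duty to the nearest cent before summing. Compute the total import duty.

Line 1 (73.17, Fenova, 1,904 kg, £20,715.52):
Base rate for 73.17 is £6.10/kg.
Origin Fenova qualifies under the Seros–Fenova agreement and 73.17 is covered: preferential rate Free applies instead.
Duty = £20,715.52 × 0% = £0.00.
Line 2 (23.28, Farena, 1,573 kg, £279,978.27):
Base rate for 23.28 is 20% + £1.17/kg.
23.28 has an FTA preferential rate, but origin Farena is not Fenova; base rate stands.
Additional duty on 23.28 from Farena: +22.6%. Applied ad valorem rate: 20% + 22.6% = 42.6%.
Duty = £279,978.27 × 42.6% + 1,573 × £1.17 = £121,111.15.
Line 3 (08.22, Farena, 1,379 kg, £325,926.65):
Base rate for 08.22 is £0.55/kg.
Additional duty on 08.22 from Farena: +4.7% ad valorem. Applied ad valorem rate = 4.7%.
Duty = £325,926.65 × 4.7% + 1,379 × £0.55 = £16,077.00.
Total = £0.00 + £121,111.15 + £16,077.00 = £137,188.15.

£137,188.15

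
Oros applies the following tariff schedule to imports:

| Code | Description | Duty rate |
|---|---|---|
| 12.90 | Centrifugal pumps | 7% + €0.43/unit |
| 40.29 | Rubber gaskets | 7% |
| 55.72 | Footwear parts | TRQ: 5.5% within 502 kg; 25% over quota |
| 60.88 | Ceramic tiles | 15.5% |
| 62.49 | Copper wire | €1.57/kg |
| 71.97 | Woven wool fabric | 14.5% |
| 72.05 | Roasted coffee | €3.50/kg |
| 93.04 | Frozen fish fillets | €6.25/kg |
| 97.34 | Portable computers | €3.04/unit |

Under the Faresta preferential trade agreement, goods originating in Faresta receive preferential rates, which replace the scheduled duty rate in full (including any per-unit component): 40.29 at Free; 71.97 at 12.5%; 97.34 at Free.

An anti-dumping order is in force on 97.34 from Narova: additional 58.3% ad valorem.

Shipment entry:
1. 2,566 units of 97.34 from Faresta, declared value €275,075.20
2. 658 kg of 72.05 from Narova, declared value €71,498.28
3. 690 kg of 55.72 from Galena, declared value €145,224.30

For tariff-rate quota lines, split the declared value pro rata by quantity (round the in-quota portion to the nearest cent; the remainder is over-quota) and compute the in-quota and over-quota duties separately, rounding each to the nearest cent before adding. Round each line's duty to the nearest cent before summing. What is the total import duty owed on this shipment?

€18,006.17

Line 1 (97.34, Faresta, 2,566 units, €275,075.20):
Base rate for 97.34 is €3.04/unit.
Origin Faresta qualifies under the Oros–Faresta agreement and 97.34 is covered: preferential rate Free applies instead.
The additional-duty order on 97.34 targets Narova, not Faresta; it does not apply.
Duty = €275,075.20 × 0% = €0.00.
Line 2 (72.05, Narova, 658 kg, €71,498.28):
Base rate for 72.05 is €3.50/kg.
Duty = 658 × €3.50 = €2,303.00.
Line 3 (55.72, Galena, 690 kg, €145,224.30):
Code 55.72 is under a tariff-rate quota (threshold 502 kg). In-quota: 502 kg at 5.5%; over-quota: 188 kg at 25%.
Pro-rata value split: in-quota = €145,224.30 × 502/690 = €105,655.94; over-quota = €145,224.30 − €105,655.94 = €39,568.36.
In-quota duty = €105,655.94 × 5.5% = €5,811.08. Over-quota duty = €39,568.36 × 25% = €9,892.09.
Line duty = €5,811.08 + €9,892.09 = €15,703.17.
Total = €0.00 + €2,303.00 + €15,703.17 = €18,006.17.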